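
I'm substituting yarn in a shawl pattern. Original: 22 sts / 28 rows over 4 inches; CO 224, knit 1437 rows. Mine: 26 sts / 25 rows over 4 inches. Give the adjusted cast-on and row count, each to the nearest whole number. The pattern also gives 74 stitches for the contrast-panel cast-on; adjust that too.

Stitches: 224 × 26/22 = 264.73 → 265.
Rows: 1437 × 25/28 = 1283.04 → 1283.
contrast-panel cast-on: 74 × 26/22 = 87.45 → 87.

Cast on 265 stitches; work 1283 rows; contrast-panel cast-on 87 stitches.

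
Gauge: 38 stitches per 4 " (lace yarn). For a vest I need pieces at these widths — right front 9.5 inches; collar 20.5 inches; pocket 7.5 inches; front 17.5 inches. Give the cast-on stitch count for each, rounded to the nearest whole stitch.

Rate = 38/4 = 9.5 sts per in.
right front: 9.5 × 9.5 = 90.25 → 90.
collar: 20.5 × 9.5 = 194.75 → 195.
pocket: 7.5 × 9.5 = 71.25 → 71.
front: 17.5 × 9.5 = 166.25 → 166.

right front 90; collar 195; pocket 71; front 166.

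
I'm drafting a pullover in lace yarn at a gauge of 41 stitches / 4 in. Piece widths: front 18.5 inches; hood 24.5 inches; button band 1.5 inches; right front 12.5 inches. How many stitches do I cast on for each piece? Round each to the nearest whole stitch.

front 190; hood 251; button band 15; right front 128.

Rate = 41/4 = 10.25 sts per in.
front: 18.5 × 10.25 = 189.62 → 190.
hood: 24.5 × 10.25 = 251.12 → 251.
button band: 1.5 × 10.25 = 15.38 → 15.
right front: 12.5 × 10.25 = 128.12 → 128.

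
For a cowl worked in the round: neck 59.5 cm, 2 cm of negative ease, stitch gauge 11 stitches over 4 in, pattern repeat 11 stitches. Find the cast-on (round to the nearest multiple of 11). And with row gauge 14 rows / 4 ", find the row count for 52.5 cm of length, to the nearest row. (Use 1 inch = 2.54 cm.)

Finished = 59.5 − 2 = 57.5 cm.
57.5 cm × 1/2.54 = 22.64 inches.
11/4 = 2.75 sts per in; 22.64 × 2.75 = 62.25 sts.
Nearest multiple of 11 → 66.
52.5 cm = 20.67 inches; × 3.5 = 72.34 → 72 rows.

Cast on 66 stitches; work 72 rows.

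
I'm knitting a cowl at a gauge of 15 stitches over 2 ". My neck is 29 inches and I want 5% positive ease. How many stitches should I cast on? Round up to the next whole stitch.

Finished = 29 × 1.05 = 30.45 in.
15 / 2 = 7.5 sts per inch.
30.45 × 7.5 = 228.38 sts.
→ 229 sts.

Cast on 229 stitches.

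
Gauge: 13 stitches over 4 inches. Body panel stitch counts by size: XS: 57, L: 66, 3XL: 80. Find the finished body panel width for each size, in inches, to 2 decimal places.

13/4 = 3.25 sts per in.
XS: 57 / 3.25 = 17.538 → 17.54 in.
L: 66 / 3.25 = 20.308 → 20.31 in.
3XL: 80 / 3.25 = 24.615 → 24.62 in.

XS 17.54 inches; L 20.31 inches; 3XL 24.62 inches.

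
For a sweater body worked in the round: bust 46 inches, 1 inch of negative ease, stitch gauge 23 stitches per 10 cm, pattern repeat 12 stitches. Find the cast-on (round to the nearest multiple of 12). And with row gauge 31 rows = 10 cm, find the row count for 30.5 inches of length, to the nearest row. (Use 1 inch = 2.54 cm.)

Finished = 46 − 1 = 45 inches.
45 inches × 2.54 = 114.30 cm.
23/10 = 2.3 sts per cm; 114.30 × 2.3 = 262.89 sts.
Nearest multiple of 12 → 264.
30.5 inches = 77.47 cm; × 3.1 = 240.16 → 240 rows.

Cast on 264 stitches; work 240 rows.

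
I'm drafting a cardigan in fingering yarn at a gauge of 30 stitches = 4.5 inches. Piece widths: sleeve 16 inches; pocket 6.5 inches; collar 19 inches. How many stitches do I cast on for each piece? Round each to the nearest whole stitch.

sleeve 107; pocket 43; collar 127.

Rate = 30/4.5 = 6.667 sts per in.
sleeve: 16 × 6.667 = 106.67 → 107.
pocket: 6.5 × 6.667 = 43.33 → 43.
collar: 19 × 6.667 = 126.67 → 127.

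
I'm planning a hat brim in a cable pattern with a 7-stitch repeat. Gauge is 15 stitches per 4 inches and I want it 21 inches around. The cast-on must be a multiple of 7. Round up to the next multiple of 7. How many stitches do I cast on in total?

15 / 4 = 3.75 sts per inch.
21 × 3.75 = 78.75 sts.
Next multiple of 7: 84.

84 stitches.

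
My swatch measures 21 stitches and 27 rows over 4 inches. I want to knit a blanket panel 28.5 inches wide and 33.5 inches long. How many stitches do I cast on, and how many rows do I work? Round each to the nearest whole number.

Cast on 150 stitches and work 226 rows.

Stitch gauge = 21/4 = 5.25 sts/in; 28.5 × 5.25 = 149.62 → 150 sts.
Row gauge = 27/4 = 6.75 rows/in; 33.5 × 6.75 = 226.12 → 226 rows.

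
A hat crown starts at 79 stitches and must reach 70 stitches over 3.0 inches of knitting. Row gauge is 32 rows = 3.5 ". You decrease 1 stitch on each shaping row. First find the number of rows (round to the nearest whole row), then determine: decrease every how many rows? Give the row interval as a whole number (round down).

Decrease every 3rd row.

Rows = 3.0 × 9.143 = 27.4 → 27 rows.
Stitches to remove: 9 → 9 shaping rows (at 1 st each).
27 / 9 = 3.00 → every 3 rows.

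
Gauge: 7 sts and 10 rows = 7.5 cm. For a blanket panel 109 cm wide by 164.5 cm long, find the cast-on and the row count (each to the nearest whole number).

Cast on 102 stitches and work 219 rows.

Stitch gauge = 7/7.5 = 0.933 sts/cm; 109 × 0.933 = 101.73 → 102 sts.
Row gauge = 10/7.5 = 1.333 rows/cm; 164.5 × 1.333 = 219.33 → 219 rows.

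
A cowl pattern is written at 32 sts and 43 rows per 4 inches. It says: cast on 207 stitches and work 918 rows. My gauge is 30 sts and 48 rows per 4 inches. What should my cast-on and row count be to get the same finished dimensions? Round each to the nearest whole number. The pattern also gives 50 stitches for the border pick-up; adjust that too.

Stitches: 207 × 30/32 = 194.06 → 194.
Rows: 918 × 48/43 = 1024.74 → 1025.
border pick-up: 50 × 30/32 = 46.88 → 47.

Cast on 194 stitches; work 1025 rows; border pick-up 47 stitches.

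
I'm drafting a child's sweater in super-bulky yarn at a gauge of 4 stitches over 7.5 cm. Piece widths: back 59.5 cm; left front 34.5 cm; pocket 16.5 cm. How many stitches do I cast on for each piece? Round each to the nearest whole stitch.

Rate = 4/7.5 = 0.533 sts per cm.
back: 59.5 × 0.533 = 31.73 → 32.
left front: 34.5 × 0.533 = 18.40 → 18.
pocket: 16.5 × 0.533 = 8.80 → 9.

back 32; left front 18; pocket 9.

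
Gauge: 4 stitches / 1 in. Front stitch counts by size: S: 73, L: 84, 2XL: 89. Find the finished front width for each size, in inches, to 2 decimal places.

4/1 = 4 sts per in.
S: 73 / 4 = 18.250 → 18.25 in.
L: 84 / 4 = 21.000 → 21.00 in.
2XL: 89 / 4 = 22.250 → 22.25 in.

S 18.25 inches; L 21.00 inches; 2XL 22.25 inches.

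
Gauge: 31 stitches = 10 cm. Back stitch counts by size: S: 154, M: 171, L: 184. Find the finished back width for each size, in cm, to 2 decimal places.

S 49.68 cm; M 55.16 cm; L 59.35 cm.

31/10 = 3.1 sts per cm.
S: 154 / 3.1 = 49.677 → 49.68 cm.
M: 171 / 3.1 = 55.161 → 55.16 cm.
L: 184 / 3.1 = 59.355 → 59.35 cm.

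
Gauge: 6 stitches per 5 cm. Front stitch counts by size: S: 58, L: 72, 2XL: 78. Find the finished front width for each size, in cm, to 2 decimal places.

S 48.33 cm; L 60.00 cm; 2XL 65.00 cm.

6/5 = 1.2 sts per cm.
S: 58 / 1.2 = 48.333 → 48.33 cm.
L: 72 / 1.2 = 60.000 → 60.00 cm.
2XL: 78 / 1.2 = 65.000 → 65.00 cm.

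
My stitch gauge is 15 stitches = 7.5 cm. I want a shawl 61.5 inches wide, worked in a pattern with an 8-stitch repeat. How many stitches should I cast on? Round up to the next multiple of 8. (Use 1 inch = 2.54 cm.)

61.5 in = 61.5 × 2.54 = 156.21 cm.
15 / 7.5 = 2 sts/cm.
156.21 × 2 = 312.42 sts.
→ 320.

Cast on 320 stitches.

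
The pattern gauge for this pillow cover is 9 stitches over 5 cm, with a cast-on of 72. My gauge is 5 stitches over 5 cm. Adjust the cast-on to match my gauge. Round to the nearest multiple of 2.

CO 40 sts.

Scale factor = 5 / 9 = 0.556.
72 × 5 / 9 = 40.00 sts.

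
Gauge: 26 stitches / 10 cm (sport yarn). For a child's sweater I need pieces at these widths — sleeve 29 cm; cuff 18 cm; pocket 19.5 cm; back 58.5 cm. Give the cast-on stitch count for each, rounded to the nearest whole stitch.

sleeve 75; cuff 47; pocket 51; back 152.

Rate = 26/10 = 2.6 sts per cm.
sleeve: 29 × 2.6 = 75.40 → 75.
cuff: 18 × 2.6 = 46.80 → 47.
pocket: 19.5 × 2.6 = 50.70 → 51.
back: 58.5 × 2.6 = 152.10 → 152.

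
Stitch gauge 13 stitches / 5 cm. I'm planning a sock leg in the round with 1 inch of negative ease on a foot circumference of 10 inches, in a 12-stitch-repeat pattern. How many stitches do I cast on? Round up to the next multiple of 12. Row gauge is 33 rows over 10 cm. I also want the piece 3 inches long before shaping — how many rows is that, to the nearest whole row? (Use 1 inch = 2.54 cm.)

Finished = 10 − 1 = 9 inches.
9 inches × 2.54 = 22.86 cm.
13/5 = 2.6 sts per cm; 22.86 × 2.6 = 59.44 sts.
Next multiple of 12 → 60.
3 inches = 7.62 cm; × 3.3 = 25.15 → 25 rows.

Cast on 60 stitches; work 25 rows.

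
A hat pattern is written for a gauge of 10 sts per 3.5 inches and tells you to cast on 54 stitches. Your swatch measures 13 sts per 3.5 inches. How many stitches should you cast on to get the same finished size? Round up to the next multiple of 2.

Scale factor = 13 / 10 = 1.300.
54 × 13 / 10 = 70.20 sts.
→ 72 sts.

CO 72 sts.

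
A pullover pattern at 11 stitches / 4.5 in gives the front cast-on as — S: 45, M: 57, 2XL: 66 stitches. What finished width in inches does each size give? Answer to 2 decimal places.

S 18.41 inches; M 23.32 inches; 2XL 27.00 inches.

11/4.5 = 2.444 sts per in.
S: 45 / 2.444 = 18.409 → 18.41 in.
M: 57 / 2.444 = 23.318 → 23.32 in.
2XL: 66 / 2.444 = 27.000 → 27.00 in.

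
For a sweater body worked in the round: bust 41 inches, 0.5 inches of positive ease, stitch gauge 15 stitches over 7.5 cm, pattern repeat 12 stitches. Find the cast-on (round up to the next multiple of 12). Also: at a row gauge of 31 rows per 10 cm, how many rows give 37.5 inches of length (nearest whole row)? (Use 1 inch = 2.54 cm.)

Finished = 41 + 0.5 = 41.5 inches.
41.5 inches × 2.54 = 105.41 cm.
15/7.5 = 2 sts per cm; 105.41 × 2 = 210.82 sts.
Next multiple of 12 → 216.
37.5 inches = 95.25 cm; × 3.1 = 295.27 → 295 rows.

Cast on 216 stitches; work 295 rows.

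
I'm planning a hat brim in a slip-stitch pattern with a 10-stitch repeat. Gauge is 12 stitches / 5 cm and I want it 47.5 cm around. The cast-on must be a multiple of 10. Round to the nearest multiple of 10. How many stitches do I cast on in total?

Cast on 110 stitches.

12 / 5 = 2.4 sts per cm.
47.5 × 2.4 = 114.00 sts.
Nearest multiple of 10: 110.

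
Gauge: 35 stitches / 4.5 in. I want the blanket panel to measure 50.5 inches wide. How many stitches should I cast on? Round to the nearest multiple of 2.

Cast on 392 stitches.

35 stitches / 4.5 in = 7.778 stitches per inch.
50.5 × 7.778 = 392.78 stitches.
Round to nearest multiple of 2 → 392.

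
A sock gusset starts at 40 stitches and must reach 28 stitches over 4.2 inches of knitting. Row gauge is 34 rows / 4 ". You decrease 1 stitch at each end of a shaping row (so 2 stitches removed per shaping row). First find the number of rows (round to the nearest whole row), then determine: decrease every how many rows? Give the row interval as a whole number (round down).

Rows = 4.2 × 8.5 = 35.7 → 36 rows.
Stitches to remove: 12 → 6 shaping rows (at 2 st each).
36 / 6 = 6.00 → every 6 rows.

Decrease every 6th row.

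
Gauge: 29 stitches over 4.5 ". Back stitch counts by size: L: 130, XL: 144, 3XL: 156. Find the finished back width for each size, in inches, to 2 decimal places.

29/4.5 = 6.444 sts per in.
L: 130 / 6.444 = 20.172 → 20.17 in.
XL: 144 / 6.444 = 22.345 → 22.34 in.
3XL: 156 / 6.444 = 24.207 → 24.21 in.

L 20.17 inches; XL 22.34 inches; 3XL 24.21 inches.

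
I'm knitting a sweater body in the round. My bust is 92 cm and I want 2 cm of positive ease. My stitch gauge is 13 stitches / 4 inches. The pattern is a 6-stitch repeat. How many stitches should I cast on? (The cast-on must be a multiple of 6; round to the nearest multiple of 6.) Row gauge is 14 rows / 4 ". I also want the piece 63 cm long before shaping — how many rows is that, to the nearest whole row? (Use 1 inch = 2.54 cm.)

Cast on 120 stitches; work 87 rows.

Finished = 92 + 2 = 94 cm.
94 cm × 1/2.54 = 37.01 inches.
13/4 = 3.25 sts per in; 37.01 × 3.25 = 120.28 sts.
Nearest multiple of 6 → 120.
63 cm = 24.80 inches; × 3.5 = 86.81 → 87 rows.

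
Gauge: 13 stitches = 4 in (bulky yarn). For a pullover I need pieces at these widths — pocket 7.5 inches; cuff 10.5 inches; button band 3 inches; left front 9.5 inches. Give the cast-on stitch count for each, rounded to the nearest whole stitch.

Rate = 13/4 = 3.25 sts per in.
pocket: 7.5 × 3.25 = 24.38 → 24.
cuff: 10.5 × 3.25 = 34.12 → 34.
button band: 3 × 3.25 = 9.75 → 10.
left front: 9.5 × 3.25 = 30.88 → 31.

pocket 24; cuff 34; button band 10; left front 31.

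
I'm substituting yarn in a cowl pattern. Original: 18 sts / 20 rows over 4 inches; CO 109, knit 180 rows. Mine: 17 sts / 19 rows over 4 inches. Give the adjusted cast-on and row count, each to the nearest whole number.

Stitches: 109 × 17/18 = 102.94 → 103.
Rows: 180 × 19/20 = 171.00 → 171.

Cast on 103 stitches; work 171 rows.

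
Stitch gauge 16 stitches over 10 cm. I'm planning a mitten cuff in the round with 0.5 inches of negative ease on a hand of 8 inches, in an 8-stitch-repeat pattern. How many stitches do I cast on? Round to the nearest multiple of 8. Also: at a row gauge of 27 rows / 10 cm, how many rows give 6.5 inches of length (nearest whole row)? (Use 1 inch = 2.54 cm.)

Finished = 8 − 0.5 = 7.5 inches.
7.5 inches × 2.54 = 19.05 cm.
16/10 = 1.6 sts per cm; 19.05 × 1.6 = 30.48 sts.
Nearest multiple of 8 → 32.
6.5 inches = 16.51 cm; × 2.7 = 44.58 → 45 rows.

Cast on 32 stitches; work 45 rows.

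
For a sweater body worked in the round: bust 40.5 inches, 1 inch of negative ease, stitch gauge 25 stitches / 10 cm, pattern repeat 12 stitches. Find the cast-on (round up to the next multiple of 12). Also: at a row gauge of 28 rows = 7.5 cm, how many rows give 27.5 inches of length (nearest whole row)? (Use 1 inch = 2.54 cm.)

Cast on 252 stitches; work 261 rows.

Finished = 40.5 − 1 = 39.5 inches.
39.5 inches × 2.54 = 100.33 cm.
25/10 = 2.5 sts per cm; 100.33 × 2.5 = 250.82 sts.
Next multiple of 12 → 252.
27.5 inches = 69.85 cm; × 3.733 = 260.77 → 261 rows.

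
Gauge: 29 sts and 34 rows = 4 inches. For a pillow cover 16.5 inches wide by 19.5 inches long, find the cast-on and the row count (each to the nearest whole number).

Cast on 120 stitches and work 166 rows.

Stitch gauge = 29/4 = 7.25 sts/in; 16.5 × 7.25 = 119.62 → 120 sts.
Row gauge = 34/4 = 8.5 rows/in; 19.5 × 8.5 = 165.75 → 166 rows.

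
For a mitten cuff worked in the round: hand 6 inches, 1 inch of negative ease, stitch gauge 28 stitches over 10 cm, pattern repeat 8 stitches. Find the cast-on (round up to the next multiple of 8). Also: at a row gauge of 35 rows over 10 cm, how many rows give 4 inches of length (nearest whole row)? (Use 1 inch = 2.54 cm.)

Cast on 40 stitches; work 36 rows.

Finished = 6 − 1 = 5 inches.
5 inches × 2.54 = 12.70 cm.
28/10 = 2.8 sts per cm; 12.70 × 2.8 = 35.56 sts.
Next multiple of 8 → 40.
4 inches = 10.16 cm; × 3.5 = 35.56 → 36 rows.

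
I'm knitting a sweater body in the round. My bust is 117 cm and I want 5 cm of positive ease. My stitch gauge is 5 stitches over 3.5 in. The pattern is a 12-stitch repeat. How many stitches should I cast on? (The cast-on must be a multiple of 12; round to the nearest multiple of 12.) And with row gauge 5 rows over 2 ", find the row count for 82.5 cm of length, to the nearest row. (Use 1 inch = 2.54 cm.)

Cast on 72 stitches; work 81 rows.

Finished = 117 + 5 = 122 cm.
122 cm × 1/2.54 = 48.03 inches.
5/3.5 = 1.429 sts per in; 48.03 × 1.429 = 68.62 sts.
Nearest multiple of 12 → 72.
82.5 cm = 32.48 inches; × 2.5 = 81.20 → 81 rows.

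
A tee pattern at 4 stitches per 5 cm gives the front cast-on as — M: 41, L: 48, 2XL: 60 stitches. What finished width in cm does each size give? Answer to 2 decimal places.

4/5 = 0.8 sts per cm.
M: 41 / 0.8 = 51.250 → 51.25 cm.
L: 48 / 0.8 = 60.000 → 60.00 cm.
2XL: 60 / 0.8 = 75.000 → 75.00 cm.

M 51.25 cm; L 60.00 cm; 2XL 75.00 cm.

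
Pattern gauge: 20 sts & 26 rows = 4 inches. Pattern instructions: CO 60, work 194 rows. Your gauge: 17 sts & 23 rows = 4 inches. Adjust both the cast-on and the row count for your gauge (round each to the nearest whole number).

Stitches: 60 × 17/20 = 51.00 → 51.
Rows: 194 × 23/26 = 171.62 → 172.

Cast on 51 stitches; work 172 rows.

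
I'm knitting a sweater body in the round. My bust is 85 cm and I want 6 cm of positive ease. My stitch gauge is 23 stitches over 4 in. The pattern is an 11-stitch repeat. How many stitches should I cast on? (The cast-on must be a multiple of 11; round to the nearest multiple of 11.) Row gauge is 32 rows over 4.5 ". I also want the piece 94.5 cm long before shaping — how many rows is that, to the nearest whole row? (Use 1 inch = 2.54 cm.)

Cast on 209 stitches; work 265 rows.

Finished = 85 + 6 = 91 cm.
91 cm × 1/2.54 = 35.83 inches.
23/4 = 5.75 sts per in; 35.83 × 5.75 = 206.00 sts.
Nearest multiple of 11 → 209.
94.5 cm = 37.20 inches; × 7.111 = 264.57 → 265 rows.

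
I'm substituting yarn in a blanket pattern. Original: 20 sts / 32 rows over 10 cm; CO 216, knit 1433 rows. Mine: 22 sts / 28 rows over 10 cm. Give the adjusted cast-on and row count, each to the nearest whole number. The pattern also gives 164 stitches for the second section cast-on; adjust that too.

Cast on 238 stitches; work 1254 rows; second section cast-on 180 stitches.

Stitches: 216 × 22/20 = 237.60 → 238.
Rows: 1433 × 28/32 = 1253.88 → 1254.
second section cast-on: 164 × 22/20 = 180.40 → 180.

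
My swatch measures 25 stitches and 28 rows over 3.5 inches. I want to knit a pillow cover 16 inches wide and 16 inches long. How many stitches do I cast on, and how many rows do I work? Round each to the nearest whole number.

Stitch gauge = 25/3.5 = 7.143 sts/in; 16 × 7.143 = 114.29 → 114 sts.
Row gauge = 28/3.5 = 8 rows/in; 16 × 8 = 128.00 → 128 rows.

Cast on 114 stitches and work 128 rows.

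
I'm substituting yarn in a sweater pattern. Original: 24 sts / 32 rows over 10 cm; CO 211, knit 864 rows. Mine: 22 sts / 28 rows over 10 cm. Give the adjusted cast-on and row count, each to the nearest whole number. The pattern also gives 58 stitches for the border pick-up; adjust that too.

Stitches: 211 × 22/24 = 193.42 → 193.
Rows: 864 × 28/32 = 756.00 → 756.
border pick-up: 58 × 22/24 = 53.17 → 53.

Cast on 193 stitches; work 756 rows; border pick-up 53 stitches.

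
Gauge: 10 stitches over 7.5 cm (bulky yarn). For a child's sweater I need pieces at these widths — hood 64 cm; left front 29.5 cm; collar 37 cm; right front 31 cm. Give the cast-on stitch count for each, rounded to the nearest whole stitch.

hood 85; left front 39; collar 49; right front 41.

Rate = 10/7.5 = 1.333 sts per cm.
hood: 64 × 1.333 = 85.33 → 85.
left front: 29.5 × 1.333 = 39.33 → 39.
collar: 37 × 1.333 = 49.33 → 49.
right front: 31 × 1.333 = 41.33 → 41.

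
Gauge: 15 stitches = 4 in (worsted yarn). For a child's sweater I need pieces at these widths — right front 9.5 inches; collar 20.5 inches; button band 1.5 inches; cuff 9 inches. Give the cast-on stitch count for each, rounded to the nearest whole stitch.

Rate = 15/4 = 3.75 sts per in.
right front: 9.5 × 3.75 = 35.62 → 36.
collar: 20.5 × 3.75 = 76.88 → 77.
button band: 1.5 × 3.75 = 5.62 → 6.
cuff: 9 × 3.75 = 33.75 → 34.

right front 36; collar 77; button band 6; cuff 34.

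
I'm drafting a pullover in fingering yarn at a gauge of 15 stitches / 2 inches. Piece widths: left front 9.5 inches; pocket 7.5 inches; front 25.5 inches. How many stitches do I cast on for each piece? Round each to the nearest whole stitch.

left front 71; pocket 56; front 191.

Rate = 15/2 = 7.5 sts per in.
left front: 9.5 × 7.5 = 71.25 → 71.
pocket: 7.5 × 7.5 = 56.25 → 56.
front: 25.5 × 7.5 = 191.25 → 191.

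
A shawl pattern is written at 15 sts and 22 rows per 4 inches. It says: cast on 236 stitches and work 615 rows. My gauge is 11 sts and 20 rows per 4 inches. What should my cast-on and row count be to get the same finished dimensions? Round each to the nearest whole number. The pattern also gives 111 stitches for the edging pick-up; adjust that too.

Stitches: 236 × 11/15 = 173.07 → 173.
Rows: 615 × 20/22 = 559.09 → 559.
edging pick-up: 111 × 11/15 = 81.40 → 81.

Cast on 173 stitches; work 559 rows; edging pick-up 81 stitches.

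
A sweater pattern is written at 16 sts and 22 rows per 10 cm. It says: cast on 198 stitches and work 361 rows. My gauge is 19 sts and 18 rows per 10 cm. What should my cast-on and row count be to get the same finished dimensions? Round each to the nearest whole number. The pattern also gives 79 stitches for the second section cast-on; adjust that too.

Stitches: 198 × 19/16 = 235.12 → 235.
Rows: 361 × 18/22 = 295.36 → 295.
second section cast-on: 79 × 19/16 = 93.81 → 94.

Cast on 235 stitches; work 295 rows; second section cast-on 94 stitches.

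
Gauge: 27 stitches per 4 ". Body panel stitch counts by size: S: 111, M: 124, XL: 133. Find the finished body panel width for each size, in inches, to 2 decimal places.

27/4 = 6.75 sts per in.
S: 111 / 6.75 = 16.444 → 16.44 in.
M: 124 / 6.75 = 18.370 → 18.37 in.
XL: 133 / 6.75 = 19.704 → 19.70 in.

S 16.44 inches; M 18.37 inches; XL 19.70 inches.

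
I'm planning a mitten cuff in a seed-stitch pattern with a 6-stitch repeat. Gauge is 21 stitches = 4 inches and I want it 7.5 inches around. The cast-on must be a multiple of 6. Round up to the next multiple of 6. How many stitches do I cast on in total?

21 / 4 = 5.25 sts per inch.
7.5 × 5.25 = 39.38 sts.
Next multiple of 6: 42.

42 stitches.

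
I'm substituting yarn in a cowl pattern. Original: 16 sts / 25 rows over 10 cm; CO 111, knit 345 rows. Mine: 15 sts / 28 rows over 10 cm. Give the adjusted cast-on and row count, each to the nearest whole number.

Stitches: 111 × 15/16 = 104.06 → 104.
Rows: 345 × 28/25 = 386.40 → 386.

Cast on 104 stitches; work 386 rows.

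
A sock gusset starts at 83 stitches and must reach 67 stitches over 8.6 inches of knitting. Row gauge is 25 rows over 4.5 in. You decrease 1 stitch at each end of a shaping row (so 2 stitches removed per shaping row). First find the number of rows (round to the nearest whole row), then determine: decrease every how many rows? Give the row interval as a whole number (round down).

Decrease every 6th row.

Rows = 8.6 × 5.556 = 47.8 → 48 rows.
Stitches to remove: 16 → 8 shaping rows (at 2 st each).
48 / 8 = 6.00 → every 6 rows.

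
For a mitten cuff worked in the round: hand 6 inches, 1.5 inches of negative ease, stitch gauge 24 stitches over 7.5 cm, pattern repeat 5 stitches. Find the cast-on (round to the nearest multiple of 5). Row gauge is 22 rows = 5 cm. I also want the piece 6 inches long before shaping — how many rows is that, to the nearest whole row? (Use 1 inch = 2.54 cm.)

Finished = 6 − 1.5 = 4.5 inches.
4.5 inches × 2.54 = 11.43 cm.
24/7.5 = 3.2 sts per cm; 11.43 × 3.2 = 36.58 sts.
Nearest multiple of 5 → 35.
6 inches = 15.24 cm; × 4.4 = 67.06 → 67 rows.

Cast on 35 stitches; work 67 rows.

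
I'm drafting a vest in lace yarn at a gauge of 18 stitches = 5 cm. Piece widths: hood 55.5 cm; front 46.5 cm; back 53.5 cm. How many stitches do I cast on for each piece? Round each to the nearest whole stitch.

Rate = 18/5 = 3.6 sts per cm.
hood: 55.5 × 3.6 = 199.80 → 200.
front: 46.5 × 3.6 = 167.40 → 167.
back: 53.5 × 3.6 = 192.60 → 193.

hood 200; front 167; back 193.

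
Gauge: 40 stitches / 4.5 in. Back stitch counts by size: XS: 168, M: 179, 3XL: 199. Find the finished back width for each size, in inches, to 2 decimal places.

40/4.5 = 8.889 sts per in.
XS: 168 / 8.889 = 18.900 → 18.90 in.
M: 179 / 8.889 = 20.137 → 20.14 in.
3XL: 199 / 8.889 = 22.387 → 22.39 in.

XS 18.90 inches; M 20.14 inches; 3XL 22.39 inches.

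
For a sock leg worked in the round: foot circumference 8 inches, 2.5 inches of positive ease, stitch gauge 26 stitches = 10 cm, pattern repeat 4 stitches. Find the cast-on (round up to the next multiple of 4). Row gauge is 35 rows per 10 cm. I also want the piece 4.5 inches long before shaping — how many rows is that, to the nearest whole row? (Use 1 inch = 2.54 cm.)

Finished = 8 + 2.5 = 10.5 inches.
10.5 inches × 2.54 = 26.67 cm.
26/10 = 2.6 sts per cm; 26.67 × 2.6 = 69.34 sts.
Next multiple of 4 → 72.
4.5 inches = 11.43 cm; × 3.5 = 40.01 → 40 rows.

Cast on 72 stitches; work 40 rows.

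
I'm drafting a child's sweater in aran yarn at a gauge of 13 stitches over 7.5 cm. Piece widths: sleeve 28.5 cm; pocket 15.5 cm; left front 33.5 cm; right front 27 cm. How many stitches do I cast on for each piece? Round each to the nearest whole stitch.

sleeve 49; pocket 27; left front 58; right front 47.

Rate = 13/7.5 = 1.733 sts per cm.
sleeve: 28.5 × 1.733 = 49.40 → 49.
pocket: 15.5 × 1.733 = 26.87 → 27.
left front: 33.5 × 1.733 = 58.07 → 58.
right front: 27 × 1.733 = 46.80 → 47.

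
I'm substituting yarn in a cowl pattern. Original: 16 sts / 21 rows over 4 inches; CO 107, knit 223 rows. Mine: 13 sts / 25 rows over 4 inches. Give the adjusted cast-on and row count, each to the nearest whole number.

Stitches: 107 × 13/16 = 86.94 → 87.
Rows: 223 × 25/21 = 265.48 → 265.

Cast on 87 stitches; work 265 rows.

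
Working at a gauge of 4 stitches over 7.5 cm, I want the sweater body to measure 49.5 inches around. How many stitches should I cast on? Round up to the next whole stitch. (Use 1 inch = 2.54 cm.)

49.5 in = 125.73 cm.
4 stitches / 7.5 cm = 0.533 stitches per cm.
125.73 × 0.533 = 67.06 stitches.
Round up → 68.

68 stitches.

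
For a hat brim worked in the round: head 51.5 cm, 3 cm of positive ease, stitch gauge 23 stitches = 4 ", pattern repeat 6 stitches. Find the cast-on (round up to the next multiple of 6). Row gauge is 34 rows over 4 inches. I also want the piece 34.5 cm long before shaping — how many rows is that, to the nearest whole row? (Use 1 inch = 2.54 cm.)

Cast on 126 stitches; work 115 rows.

Finished = 51.5 + 3 = 54.5 cm.
54.5 cm × 1/2.54 = 21.46 inches.
23/4 = 5.75 sts per in; 21.46 × 5.75 = 123.38 sts.
Next multiple of 6 → 126.
34.5 cm = 13.58 inches; × 8.5 = 115.45 → 115 rows.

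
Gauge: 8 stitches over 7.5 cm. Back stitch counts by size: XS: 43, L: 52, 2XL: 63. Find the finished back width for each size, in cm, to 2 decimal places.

XS 40.31 cm; L 48.75 cm; 2XL 59.06 cm.

8/7.5 = 1.067 sts per cm.
XS: 43 / 1.067 = 40.312 → 40.31 cm.
L: 52 / 1.067 = 48.750 → 48.75 cm.
2XL: 63 / 1.067 = 59.062 → 59.06 cm.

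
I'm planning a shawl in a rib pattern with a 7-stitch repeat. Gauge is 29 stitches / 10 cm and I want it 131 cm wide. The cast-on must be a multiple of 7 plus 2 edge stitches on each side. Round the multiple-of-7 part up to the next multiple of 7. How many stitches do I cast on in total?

29 / 10 = 2.9 sts per cm.
131 × 2.9 = 379.90 sts.
Less 4 edge sts → 375.90 for the repeat.
Next multiple of 7: 378.
Add back 4 edge sts → 382.

382 stitches.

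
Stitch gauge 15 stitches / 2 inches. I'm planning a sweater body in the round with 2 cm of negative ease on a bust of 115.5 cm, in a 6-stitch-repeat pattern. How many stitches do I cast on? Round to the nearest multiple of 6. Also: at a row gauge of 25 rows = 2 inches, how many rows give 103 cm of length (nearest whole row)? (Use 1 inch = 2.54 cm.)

Finished = 115.5 − 2 = 113.5 cm.
113.5 cm × 1/2.54 = 44.69 inches.
15/2 = 7.5 sts per in; 44.69 × 7.5 = 335.14 sts.
Nearest multiple of 6 → 336.
103 cm = 40.55 inches; × 12.5 = 506.89 → 507 rows.

Cast on 336 stitches; work 507 rows.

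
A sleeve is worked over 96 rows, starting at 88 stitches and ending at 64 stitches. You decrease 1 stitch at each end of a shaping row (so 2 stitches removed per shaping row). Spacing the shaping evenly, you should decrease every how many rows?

Stitches to remove: |64 − 88| = 24.
Shaping rows needed: 24 / 2 = 12.
96 rows / 12 = every 8 rows.

Decrease every 8th row.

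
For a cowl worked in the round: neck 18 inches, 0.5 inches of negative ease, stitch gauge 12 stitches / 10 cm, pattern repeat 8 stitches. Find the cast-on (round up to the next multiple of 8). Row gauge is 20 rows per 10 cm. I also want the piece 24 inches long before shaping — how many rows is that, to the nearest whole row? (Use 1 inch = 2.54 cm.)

Finished = 18 − 0.5 = 17.5 inches.
17.5 inches × 2.54 = 44.45 cm.
12/10 = 1.2 sts per cm; 44.45 × 1.2 = 53.34 sts.
Next multiple of 8 → 56.
24 inches = 60.96 cm; × 2 = 121.92 → 122 rows.

Cast on 56 stitches; work 122 rows.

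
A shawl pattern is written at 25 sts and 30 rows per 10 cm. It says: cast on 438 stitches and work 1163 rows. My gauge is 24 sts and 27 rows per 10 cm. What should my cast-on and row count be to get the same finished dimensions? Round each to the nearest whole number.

Stitches: 438 × 24/25 = 420.48 → 420.
Rows: 1163 × 27/30 = 1046.70 → 1047.

Cast on 420 stitches; work 1047 rows.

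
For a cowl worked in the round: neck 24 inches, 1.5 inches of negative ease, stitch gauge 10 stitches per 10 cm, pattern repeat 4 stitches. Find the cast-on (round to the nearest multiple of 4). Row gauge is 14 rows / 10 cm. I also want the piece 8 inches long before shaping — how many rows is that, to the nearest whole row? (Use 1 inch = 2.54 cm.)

Cast on 56 stitches; work 28 rows.

Finished = 24 − 1.5 = 22.5 inches.
22.5 inches × 2.54 = 57.15 cm.
10/10 = 1 sts per cm; 57.15 × 1 = 57.15 sts.
Nearest multiple of 4 → 56.
8 inches = 20.32 cm; × 1.4 = 28.45 → 28 rows.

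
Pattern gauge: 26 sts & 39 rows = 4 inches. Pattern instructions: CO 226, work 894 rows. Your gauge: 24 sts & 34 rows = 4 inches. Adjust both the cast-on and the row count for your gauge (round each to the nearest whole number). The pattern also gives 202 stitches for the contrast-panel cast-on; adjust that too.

Stitches: 226 × 24/26 = 208.62 → 209.
Rows: 894 × 34/39 = 779.38 → 779.
contrast-panel cast-on: 202 × 24/26 = 186.46 → 186.

Cast on 209 stitches; work 779 rows; contrast-panel cast-on 186 stitches.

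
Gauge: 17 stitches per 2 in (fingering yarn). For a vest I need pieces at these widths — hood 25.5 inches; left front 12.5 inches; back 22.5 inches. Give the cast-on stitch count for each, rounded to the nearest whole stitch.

Rate = 17/2 = 8.5 sts per in.
hood: 25.5 × 8.5 = 216.75 → 217.
left front: 12.5 × 8.5 = 106.25 → 106.
back: 22.5 × 8.5 = 191.25 → 191.

hood 217; left front 106; back 191.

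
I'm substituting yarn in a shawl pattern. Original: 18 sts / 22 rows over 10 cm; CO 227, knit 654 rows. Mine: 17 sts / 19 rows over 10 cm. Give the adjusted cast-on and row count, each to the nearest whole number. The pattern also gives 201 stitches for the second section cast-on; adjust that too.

Stitches: 227 × 17/18 = 214.39 → 214.
Rows: 654 × 19/22 = 564.82 → 565.
second section cast-on: 201 × 17/18 = 189.83 → 190.

Cast on 214 stitches; work 565 rows; second section cast-on 190 stitches.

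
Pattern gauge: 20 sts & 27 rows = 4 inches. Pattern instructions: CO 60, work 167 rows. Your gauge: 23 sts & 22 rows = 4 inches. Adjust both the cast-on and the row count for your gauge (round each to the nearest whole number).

Cast on 69 stitches; work 136 rows.

Stitches: 60 × 23/20 = 69.00 → 69.
Rows: 167 × 22/27 = 136.07 → 136.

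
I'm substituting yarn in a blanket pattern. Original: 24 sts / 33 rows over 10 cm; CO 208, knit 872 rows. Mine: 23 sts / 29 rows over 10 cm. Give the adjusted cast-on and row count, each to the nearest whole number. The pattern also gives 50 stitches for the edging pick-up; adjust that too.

Stitches: 208 × 23/24 = 199.33 → 199.
Rows: 872 × 29/33 = 766.30 → 766.
edging pick-up: 50 × 23/24 = 47.92 → 48.

Cast on 199 stitches; work 766 rows; edging pick-up 48 stitches.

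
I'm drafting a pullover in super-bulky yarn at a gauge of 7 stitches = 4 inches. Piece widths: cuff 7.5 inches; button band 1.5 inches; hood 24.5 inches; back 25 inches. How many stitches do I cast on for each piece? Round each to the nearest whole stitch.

cuff 13; button band 3; hood 43; back 44.

Rate = 7/4 = 1.75 sts per in.
cuff: 7.5 × 1.75 = 13.12 → 13.
button band: 1.5 × 1.75 = 2.62 → 3.
hood: 24.5 × 1.75 = 42.88 → 43.
back: 25 × 1.75 = 43.75 → 44.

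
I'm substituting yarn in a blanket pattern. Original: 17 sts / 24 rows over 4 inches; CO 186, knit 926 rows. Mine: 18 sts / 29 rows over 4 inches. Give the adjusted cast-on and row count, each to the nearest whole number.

Cast on 197 stitches; work 1119 rows.

Stitches: 186 × 18/17 = 196.94 → 197.
Rows: 926 × 29/24 = 1118.92 → 1119.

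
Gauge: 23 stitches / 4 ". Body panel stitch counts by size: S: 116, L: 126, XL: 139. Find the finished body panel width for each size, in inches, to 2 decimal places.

S 20.17 inches; L 21.91 inches; XL 24.17 inches.

23/4 = 5.75 sts per in.
S: 116 / 5.75 = 20.174 → 20.17 in.
L: 126 / 5.75 = 21.913 → 21.91 in.
XL: 139 / 5.75 = 24.174 → 24.17 in.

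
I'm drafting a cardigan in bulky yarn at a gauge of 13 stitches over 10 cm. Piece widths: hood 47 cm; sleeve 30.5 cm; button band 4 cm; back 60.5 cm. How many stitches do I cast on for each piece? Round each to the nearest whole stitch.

hood 61; sleeve 40; button band 5; back 79.

Rate = 13/10 = 1.3 sts per cm.
hood: 47 × 1.3 = 61.10 → 61.
sleeve: 30.5 × 1.3 = 39.65 → 40.
button band: 4 × 1.3 = 5.20 → 5.
back: 60.5 × 1.3 = 78.65 → 79.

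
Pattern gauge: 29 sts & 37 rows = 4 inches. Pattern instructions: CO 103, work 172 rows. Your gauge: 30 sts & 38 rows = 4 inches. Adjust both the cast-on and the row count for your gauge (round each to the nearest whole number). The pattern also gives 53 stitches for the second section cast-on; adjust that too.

Cast on 107 stitches; work 177 rows; second section cast-on 55 stitches.

Stitches: 103 × 30/29 = 106.55 → 107.
Rows: 172 × 38/37 = 176.65 → 177.
second section cast-on: 53 × 30/29 = 54.83 → 55.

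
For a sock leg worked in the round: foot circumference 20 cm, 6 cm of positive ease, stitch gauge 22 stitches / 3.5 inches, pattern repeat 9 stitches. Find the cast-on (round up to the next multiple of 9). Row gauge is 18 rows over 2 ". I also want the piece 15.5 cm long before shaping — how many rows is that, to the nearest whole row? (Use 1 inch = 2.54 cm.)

Finished = 20 + 6 = 26 cm.
26 cm × 1/2.54 = 10.24 inches.
22/3.5 = 6.286 sts per in; 10.24 × 6.286 = 64.34 sts.
Next multiple of 9 → 72.
15.5 cm = 6.10 inches; × 9 = 54.92 → 55 rows.

Cast on 72 stitches; work 55 rows.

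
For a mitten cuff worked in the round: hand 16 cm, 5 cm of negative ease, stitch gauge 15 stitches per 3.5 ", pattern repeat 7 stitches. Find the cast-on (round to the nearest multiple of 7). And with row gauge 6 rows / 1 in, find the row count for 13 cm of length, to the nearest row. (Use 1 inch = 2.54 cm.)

Finished = 16 − 5 = 11 cm.
11 cm × 1/2.54 = 4.33 inches.
15/3.5 = 4.286 sts per in; 4.33 × 4.286 = 18.56 sts.
Nearest multiple of 7 → 21.
13 cm = 5.12 inches; × 6 = 30.71 → 31 rows.

Cast on 21 stitches; work 31 rows.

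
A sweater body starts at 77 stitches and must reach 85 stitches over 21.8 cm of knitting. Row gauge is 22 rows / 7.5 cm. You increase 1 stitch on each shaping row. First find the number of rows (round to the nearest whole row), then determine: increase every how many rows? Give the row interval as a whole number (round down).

Increase every 8th row.

Rows = 21.8 × 2.933 = 63.9 → 64 rows.
Stitches to add: 8 → 8 shaping rows (at 1 st each).
64 / 8 = 8.00 → every 8 rows.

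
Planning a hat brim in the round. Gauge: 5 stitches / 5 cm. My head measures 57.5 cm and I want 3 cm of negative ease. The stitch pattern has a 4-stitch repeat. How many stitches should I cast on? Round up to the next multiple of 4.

56 stitches.

Finished = 57.5 − 3 = 54.5 cm.
5 / 5 = 1 sts/cm.
54.5 × 1 = 54.50 sts.
Next multiple of 4: 56.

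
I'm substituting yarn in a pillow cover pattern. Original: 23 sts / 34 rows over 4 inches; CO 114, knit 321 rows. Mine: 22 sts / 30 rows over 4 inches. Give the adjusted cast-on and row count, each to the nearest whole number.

Stitches: 114 × 22/23 = 109.04 → 109.
Rows: 321 × 30/34 = 283.24 → 283.

Cast on 109 stitches; work 283 rows.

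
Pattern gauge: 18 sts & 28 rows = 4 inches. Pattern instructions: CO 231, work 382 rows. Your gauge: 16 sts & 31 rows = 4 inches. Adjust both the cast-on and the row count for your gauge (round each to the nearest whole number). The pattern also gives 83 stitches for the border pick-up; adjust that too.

Cast on 205 stitches; work 423 rows; border pick-up 74 stitches.

Stitches: 231 × 16/18 = 205.33 → 205.
Rows: 382 × 31/28 = 422.93 → 423.
border pick-up: 83 × 16/18 = 73.78 → 74.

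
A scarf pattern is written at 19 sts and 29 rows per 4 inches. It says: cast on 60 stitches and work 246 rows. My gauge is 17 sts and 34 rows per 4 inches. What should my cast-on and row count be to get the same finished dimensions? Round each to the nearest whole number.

Stitches: 60 × 17/19 = 53.68 → 54.
Rows: 246 × 34/29 = 288.41 → 288.

Cast on 54 stitches; work 288 rows.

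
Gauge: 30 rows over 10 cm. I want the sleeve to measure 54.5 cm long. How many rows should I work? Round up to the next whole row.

30 rows / 10 cm = 3 rows per cm.
54.5 × 3 = 163.50 rows.
Round up → 164.

164 rows.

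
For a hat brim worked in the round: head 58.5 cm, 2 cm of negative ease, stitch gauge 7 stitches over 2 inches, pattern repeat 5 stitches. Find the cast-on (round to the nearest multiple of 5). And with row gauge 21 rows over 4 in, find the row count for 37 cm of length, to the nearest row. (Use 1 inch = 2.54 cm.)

Cast on 80 stitches; work 76 rows.

Finished = 58.5 − 2 = 56.5 cm.
56.5 cm × 1/2.54 = 22.24 inches.
7/2 = 3.5 sts per in; 22.24 × 3.5 = 77.85 sts.
Nearest multiple of 5 → 80.
37 cm = 14.57 inches; × 5.25 = 76.48 → 76 rows.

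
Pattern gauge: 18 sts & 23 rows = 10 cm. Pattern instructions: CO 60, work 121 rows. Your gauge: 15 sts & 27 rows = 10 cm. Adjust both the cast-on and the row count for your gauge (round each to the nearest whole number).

Stitches: 60 × 15/18 = 50.00 → 50.
Rows: 121 × 27/23 = 142.04 → 142.

Cast on 50 stitches; work 142 rows.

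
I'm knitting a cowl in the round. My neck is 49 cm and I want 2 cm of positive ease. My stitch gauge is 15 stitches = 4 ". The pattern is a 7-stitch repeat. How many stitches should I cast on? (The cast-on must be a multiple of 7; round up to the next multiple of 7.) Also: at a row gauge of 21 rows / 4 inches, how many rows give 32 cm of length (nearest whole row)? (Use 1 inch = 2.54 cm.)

Finished = 49 + 2 = 51 cm.
51 cm × 1/2.54 = 20.08 inches.
15/4 = 3.75 sts per in; 20.08 × 3.75 = 75.30 sts.
Next multiple of 7 → 77.
32 cm = 12.60 inches; × 5.25 = 66.14 → 66 rows.

Cast on 77 stitches; work 66 rows.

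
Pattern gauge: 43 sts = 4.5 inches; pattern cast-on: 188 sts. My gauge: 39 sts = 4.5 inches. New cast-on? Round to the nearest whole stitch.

CO 171 sts.

Scale factor = 39 / 43 = 0.907.
188 × 39 / 43 = 170.51 sts.
→ 171 sts.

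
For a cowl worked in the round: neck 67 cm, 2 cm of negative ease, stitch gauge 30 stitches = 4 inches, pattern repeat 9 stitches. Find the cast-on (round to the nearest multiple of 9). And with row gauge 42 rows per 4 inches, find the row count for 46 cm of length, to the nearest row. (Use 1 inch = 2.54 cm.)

Finished = 67 − 2 = 65 cm.
65 cm × 1/2.54 = 25.59 inches.
30/4 = 7.5 sts per in; 25.59 × 7.5 = 191.93 sts.
Nearest multiple of 9 → 189.
46 cm = 18.11 inches; × 10.5 = 190.16 → 190 rows.

Cast on 189 stitches; work 190 rows.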